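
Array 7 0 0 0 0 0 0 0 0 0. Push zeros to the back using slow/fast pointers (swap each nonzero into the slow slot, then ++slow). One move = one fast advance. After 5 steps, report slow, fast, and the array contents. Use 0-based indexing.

slow=1, fast=5, a=[7, 0, 0, 0, 0, 0, 0, 0, 0, 0]

slow=0 fast=0: a[fast]=7≠0 swap→a[0]=7, slow++,fast++
slow=1 fast=1: a[fast]=0, fast++
slow=1 fast=2: a[fast]=0, fast++
slow=1 fast=3: a[fast]=0, fast++
slow=1 fast=4: a[fast]=0, fast++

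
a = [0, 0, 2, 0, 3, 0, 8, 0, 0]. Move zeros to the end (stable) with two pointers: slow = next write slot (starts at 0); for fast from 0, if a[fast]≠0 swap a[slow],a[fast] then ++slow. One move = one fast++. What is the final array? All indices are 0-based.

[2, 3, 8, 0, 0, 0, 0, 0, 0]

(s=0,f=0) a[fast]=0 → fast++
(s=0,f=1) a[fast]=0 → fast++
(s=0,f=2) a[fast]=2≠0 swap→a[0]=2 → slow++,fast++
(s=1,f=3) a[fast]=0 → fast++
(s=1,f=4) a[fast]=3≠0 swap→a[1]=3 → slow++,fast++
(s=2,f=5) a[fast]=0 → fast++
(s=2,f=6) a[fast]=8≠0 swap→a[2]=8 → slow++,fast++
(s=3,f=7) a[fast]=0 → fast++
(s=3,f=8) a[fast]=0 → fast++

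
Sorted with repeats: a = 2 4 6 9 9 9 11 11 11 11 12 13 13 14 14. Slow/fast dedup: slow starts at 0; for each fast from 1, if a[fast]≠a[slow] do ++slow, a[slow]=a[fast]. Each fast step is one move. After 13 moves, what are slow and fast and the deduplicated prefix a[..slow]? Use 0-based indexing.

slow=0 fast=1: a[fast]=4≠a[slow]=2 write a[1]=4, slow++,fast++
slow=1 fast=2: a[fast]=6≠a[slow]=4 write a[2]=6, slow++,fast++
slow=2 fast=3: a[fast]=9≠a[slow]=6 write a[3]=9, slow++,fast++
slow=3 fast=4: a[fast]=9=a[slow] dup, fast++
slow=3 fast=5: a[fast]=9=a[slow] dup, fast++
slow=3 fast=6: a[fast]=11≠a[slow]=9 write a[4]=11, slow++,fast++
slow=4 fast=7: a[fast]=11=a[slow] dup, fast++
slow=4 fast=8: a[fast]=11=a[slow] dup, fast++
slow=4 fast=9: a[fast]=11=a[slow] dup, fast++
slow=4 fast=10: a[fast]=12≠a[slow]=11 write a[5]=12, slow++,fast++
slow=5 fast=11: a[fast]=13≠a[slow]=12 write a[6]=13, slow++,fast++
slow=6 fast=12: a[fast]=13=a[slow] dup, fast++
slow=6 fast=13: a[fast]=14≠a[slow]=13 write a[7]=14, slow++,fast++

slow=7, fast=14, prefix=[2, 4, 6, 9, 11, 12, 13, 14]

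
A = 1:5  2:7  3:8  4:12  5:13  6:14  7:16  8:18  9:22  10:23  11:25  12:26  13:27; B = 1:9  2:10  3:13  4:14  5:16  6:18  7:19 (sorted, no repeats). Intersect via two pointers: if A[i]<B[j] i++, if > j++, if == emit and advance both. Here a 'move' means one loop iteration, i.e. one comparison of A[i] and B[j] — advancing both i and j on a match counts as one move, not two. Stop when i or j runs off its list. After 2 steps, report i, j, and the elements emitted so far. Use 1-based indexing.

i=1 j=1: 5<9, i++
i=2 j=1: 7<9, i++

i=3, j=1, emitted=[]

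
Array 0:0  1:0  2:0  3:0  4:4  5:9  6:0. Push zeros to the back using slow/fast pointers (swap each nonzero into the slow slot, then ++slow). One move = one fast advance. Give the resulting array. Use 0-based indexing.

[4, 9, 0, 0, 0, 0, 0]

(s=0,f=0) a[fast]=0 → fast++
(s=0,f=1) a[fast]=0 → fast++
(s=0,f=2) a[fast]=0 → fast++
(s=0,f=3) a[fast]=0 → fast++
(s=0,f=4) a[fast]=4≠0 swap→a[0]=4 → slow++,fast++
(s=1,f=5) a[fast]=9≠0 swap→a[1]=9 → slow++,fast++
(s=2,f=6) a[fast]=0 → fast++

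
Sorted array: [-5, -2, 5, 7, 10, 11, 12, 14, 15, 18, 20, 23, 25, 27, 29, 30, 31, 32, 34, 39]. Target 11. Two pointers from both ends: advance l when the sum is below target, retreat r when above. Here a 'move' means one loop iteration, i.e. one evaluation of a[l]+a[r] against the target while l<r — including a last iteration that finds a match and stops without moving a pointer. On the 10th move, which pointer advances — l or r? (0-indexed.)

[0,19] -5+39=34 >11 → r--
[0,18] -5+34=29 >11 → r--
[0,17] -5+32=27 >11 → r--
[0,16] -5+31=26 >11 → r--
[0,15] -5+30=25 >11 → r--
[0,14] -5+29=24 >11 → r--
[0,13] -5+27=22 >11 → r--
[0,12] -5+25=20 >11 → r--
[0,11] -5+23=18 >11 → r--
[0,10] -5+20=15 >11 → r--

r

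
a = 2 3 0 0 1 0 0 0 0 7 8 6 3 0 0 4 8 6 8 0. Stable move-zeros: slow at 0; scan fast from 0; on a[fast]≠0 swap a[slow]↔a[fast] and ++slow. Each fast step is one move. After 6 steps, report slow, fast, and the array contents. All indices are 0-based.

(s=0,f=0) a[fast]=2≠0 swap→a[0]=2 → slow++,fast++
(s=1,f=1) a[fast]=3≠0 swap→a[1]=3 → slow++,fast++
(s=2,f=2) a[fast]=0 → fast++
(s=2,f=3) a[fast]=0 → fast++
(s=2,f=4) a[fast]=1≠0 swap→a[2]=1 → slow++,fast++
(s=3,f=5) a[fast]=0 → fast++

slow=3, fast=6, a=[2, 3, 1, 0, 0, 0, 0, 0, 0, 7, 8, 6, 3, 0, 0, 4, 8, 6, 8, 0]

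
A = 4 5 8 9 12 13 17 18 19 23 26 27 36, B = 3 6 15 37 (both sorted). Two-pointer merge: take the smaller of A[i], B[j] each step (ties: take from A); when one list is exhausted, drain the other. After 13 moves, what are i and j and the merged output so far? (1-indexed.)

[i=1,j=1] A[i]=4>B[j]=3 take 3 → j++
[i=1,j=2] A[i]=4<=B[j]=6 take 4 → i++
[i=2,j=2] A[i]=5<=B[j]=6 take 5 → i++
[i=3,j=2] A[i]=8>B[j]=6 take 6 → j++
[i=3,j=3] A[i]=8<=B[j]=15 take 8 → i++
[i=4,j=3] A[i]=9<=B[j]=15 take 9 → i++
[i=5,j=3] A[i]=12<=B[j]=15 take 12 → i++
[i=6,j=3] A[i]=13<=B[j]=15 take 13 → i++
[i=7,j=3] A[i]=17>B[j]=15 take 15 → j++
[i=7,j=4] A[i]=17<=B[j]=37 take 17 → i++
[i=8,j=4] A[i]=18<=B[j]=37 take 18 → i++
[i=9,j=4] A[i]=19<=B[j]=37 take 19 → i++
[i=10,j=4] A[i]=23<=B[j]=37 take 23 → i++

i=11, j=4, merged so far=[3, 4, 5, 6, 8, 9, 12, 13, 15, 17, 18, 19, 23]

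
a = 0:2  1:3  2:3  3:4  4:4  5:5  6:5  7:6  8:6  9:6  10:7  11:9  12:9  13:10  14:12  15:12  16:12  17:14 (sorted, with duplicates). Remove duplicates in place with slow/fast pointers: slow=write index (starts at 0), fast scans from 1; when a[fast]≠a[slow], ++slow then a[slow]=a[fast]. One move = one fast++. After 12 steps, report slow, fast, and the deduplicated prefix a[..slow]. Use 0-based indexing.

slow=6, fast=13, prefix=[2, 3, 4, 5, 6, 7, 9]

slow=0 fast=1: a[fast]=3≠a[slow]=2 write a[1]=3, slow++,fast++
slow=1 fast=2: a[fast]=3=a[slow] dup, fast++
slow=1 fast=3: a[fast]=4≠a[slow]=3 write a[2]=4, slow++,fast++
slow=2 fast=4: a[fast]=4=a[slow] dup, fast++
slow=2 fast=5: a[fast]=5≠a[slow]=4 write a[3]=5, slow++,fast++
slow=3 fast=6: a[fast]=5=a[slow] dup, fast++
slow=3 fast=7: a[fast]=6≠a[slow]=5 write a[4]=6, slow++,fast++
slow=4 fast=8: a[fast]=6=a[slow] dup, fast++
slow=4 fast=9: a[fast]=6=a[slow] dup, fast++
slow=4 fast=10: a[fast]=7≠a[slow]=6 write a[5]=7, slow++,fast++
slow=5 fast=11: a[fast]=9≠a[slow]=7 write a[6]=9, slow++,fast++
slow=6 fast=12: a[fast]=9=a[slow] dup, fast++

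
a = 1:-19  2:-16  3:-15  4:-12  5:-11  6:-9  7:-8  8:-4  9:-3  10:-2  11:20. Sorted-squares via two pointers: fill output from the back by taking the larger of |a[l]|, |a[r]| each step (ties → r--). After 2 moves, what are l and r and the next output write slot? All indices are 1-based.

[1,11] |-19|<=|20| out[11]=400 → r--
[1,10] |-19|>|-2| out[10]=361 → l++

l=2, r=10, next write slot=9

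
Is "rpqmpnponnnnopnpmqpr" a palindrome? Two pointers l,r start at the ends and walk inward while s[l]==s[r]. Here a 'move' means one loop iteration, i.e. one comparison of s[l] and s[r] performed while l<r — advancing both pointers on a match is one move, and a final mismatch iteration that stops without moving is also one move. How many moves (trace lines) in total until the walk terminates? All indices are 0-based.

[0,19] 'r'=='r' → l++,r--
[1,18] 'p'=='p' → l++,r--
[2,17] 'q'=='q' → l++,r--
[3,16] 'm'=='m' → l++,r--
[4,15] 'p'=='p' → l++,r--
[5,14] 'n'=='n' → l++,r--
[6,13] 'p'=='p' → l++,r--
[7,12] 'o'=='o' → l++,r--
[8,11] 'n'=='n' → l++,r--
[9,10] 'n'=='n' → l++,r--

10 moves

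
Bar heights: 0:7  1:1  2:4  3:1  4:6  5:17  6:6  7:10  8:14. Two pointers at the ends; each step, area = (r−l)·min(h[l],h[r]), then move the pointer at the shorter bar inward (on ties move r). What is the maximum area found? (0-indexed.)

l=0 r=8: min(7,14)*8=56 best=56 *, l++
l=1 r=8: min(1,14)*7=7 best=56, l++
l=2 r=8: min(4,14)*6=24 best=56, l++
l=3 r=8: min(1,14)*5=5 best=56, l++
l=4 r=8: min(6,14)*4=24 best=56, l++
l=5 r=8: min(17,14)*3=42 best=56, r--
l=5 r=7: min(17,10)*2=20 best=56, r--
l=5 r=6: min(17,6)*1=6 best=56, r--

max area = 56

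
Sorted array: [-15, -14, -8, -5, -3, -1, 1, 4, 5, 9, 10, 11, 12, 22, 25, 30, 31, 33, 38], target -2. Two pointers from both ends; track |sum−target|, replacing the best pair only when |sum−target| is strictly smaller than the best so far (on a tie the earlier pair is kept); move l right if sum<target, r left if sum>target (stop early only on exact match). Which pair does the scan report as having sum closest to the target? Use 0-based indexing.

pair (-14, 12) with sum -2 (|Δ|=0)

[0,18] -15+38=23 d=25 * → r--
[0,17] -15+33=18 d=20 * → r--
[0,16] -15+31=16 d=18 * → r--
[0,15] -15+30=15 d=17 * → r--
[0,14] -15+25=10 d=12 * → r--
[0,13] -15+22=7 d=9 * → r--
[0,12] -15+12=-3 d=1 * → l++
[1,12] -14+12=-2 d=0 * → stop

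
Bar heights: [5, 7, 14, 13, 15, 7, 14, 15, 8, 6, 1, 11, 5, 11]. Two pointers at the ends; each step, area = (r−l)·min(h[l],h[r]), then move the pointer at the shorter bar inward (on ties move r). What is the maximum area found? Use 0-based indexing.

l=0 r=13: min(5,11)*13=65 best=65 *, l++
l=1 r=13: min(7,11)*12=84 best=84 *, l++
l=2 r=13: min(14,11)*11=121 best=121 *, r--
l=2 r=12: min(14,5)*10=50 best=121, r--
l=2 r=11: min(14,11)*9=99 best=121, r--
l=2 r=10: min(14,1)*8=8 best=121, r--
l=2 r=9: min(14,6)*7=42 best=121, r--
l=2 r=8: min(14,8)*6=48 best=121, r--
l=2 r=7: min(14,15)*5=70 best=121, l++
l=3 r=7: min(13,15)*4=52 best=121, l++
l=4 r=7: min(15,15)*3=45 best=121, r--
l=4 r=6: min(15,14)*2=28 best=121, r--
l=4 r=5: min(15,7)*1=7 best=121, r--

max area = 121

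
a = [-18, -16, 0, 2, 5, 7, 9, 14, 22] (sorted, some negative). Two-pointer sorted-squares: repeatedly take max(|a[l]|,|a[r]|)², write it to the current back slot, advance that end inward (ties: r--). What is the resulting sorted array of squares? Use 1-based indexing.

[0, 4, 25, 49, 81, 196, 256, 324, 484]

[1,9] |-18|<=|22| out[9]=484 → r--
[1,8] |-18|>|14| out[8]=324 → l++
[2,8] |-16|>|14| out[7]=256 → l++
[3,8] |0|<=|14| out[6]=196 → r--
[3,7] |0|<=|9| out[5]=81 → r--
[3,6] |0|<=|7| out[4]=49 → r--
[3,5] |0|<=|5| out[3]=25 → r--
[3,4] |0|<=|2| out[2]=4 → r--
[3,3] |0|<=|0| out[1]=0 → r--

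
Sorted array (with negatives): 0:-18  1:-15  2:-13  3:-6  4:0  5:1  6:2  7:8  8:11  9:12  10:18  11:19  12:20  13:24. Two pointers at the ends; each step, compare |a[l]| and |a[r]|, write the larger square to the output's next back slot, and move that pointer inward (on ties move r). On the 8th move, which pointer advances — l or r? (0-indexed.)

r

l=0 r=13: |-18|<=|24| out[13]=576, r--
l=0 r=12: |-18|<=|20| out[12]=400, r--
l=0 r=11: |-18|<=|19| out[11]=361, r--
l=0 r=10: |-18|<=|18| out[10]=324, r--
l=0 r=9: |-18|>|12| out[9]=324, l++
l=1 r=9: |-15|>|12| out[8]=225, l++
l=2 r=9: |-13|>|12| out[7]=169, l++
l=3 r=9: |-6|<=|12| out[6]=144, r--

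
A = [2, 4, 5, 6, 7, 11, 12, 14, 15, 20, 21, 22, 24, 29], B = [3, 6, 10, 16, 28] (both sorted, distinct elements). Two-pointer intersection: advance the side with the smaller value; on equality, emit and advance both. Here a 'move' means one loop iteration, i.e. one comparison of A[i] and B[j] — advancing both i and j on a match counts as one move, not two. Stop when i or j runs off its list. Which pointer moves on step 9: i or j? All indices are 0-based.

i

[i=0,j=0] 2<3 → i++
[i=1,j=0] 4>3 → j++
[i=1,j=1] 4<6 → i++
[i=2,j=1] 5<6 → i++
[i=3,j=1] 6==6 emit → i++,j++
[i=4,j=2] 7<10 → i++
[i=5,j=2] 11>10 → j++
[i=5,j=3] 11<16 → i++
[i=6,j=3] 12<16 → i++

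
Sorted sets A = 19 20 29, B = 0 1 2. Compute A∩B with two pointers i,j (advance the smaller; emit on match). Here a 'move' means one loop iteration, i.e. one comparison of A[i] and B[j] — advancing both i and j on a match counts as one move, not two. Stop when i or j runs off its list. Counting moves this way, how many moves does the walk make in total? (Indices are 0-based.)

3 moves

[i=0,j=0] 19>0 → j++
[i=0,j=1] 19>1 → j++
[i=0,j=2] 19>2 → j++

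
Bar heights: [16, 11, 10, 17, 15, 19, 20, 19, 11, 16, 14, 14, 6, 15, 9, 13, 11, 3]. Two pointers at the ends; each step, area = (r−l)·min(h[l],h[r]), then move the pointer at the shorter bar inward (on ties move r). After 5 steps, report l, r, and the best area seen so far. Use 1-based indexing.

[1,18] min(16,3)*17=51 best=51 * → r--
[1,17] min(16,11)*16=176 best=176 * → r--
[1,16] min(16,13)*15=195 best=195 * → r--
[1,15] min(16,9)*14=126 best=195 → r--
[1,14] min(16,15)*13=195 best=195 → r--

l=1, r=13, best area=195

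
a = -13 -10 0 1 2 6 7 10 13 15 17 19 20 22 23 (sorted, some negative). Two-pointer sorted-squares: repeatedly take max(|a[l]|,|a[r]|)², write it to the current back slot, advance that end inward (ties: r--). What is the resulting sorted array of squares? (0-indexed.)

l=0 r=14: |-13|<=|23| out[14]=529, r--
l=0 r=13: |-13|<=|22| out[13]=484, r--
l=0 r=12: |-13|<=|20| out[12]=400, r--
l=0 r=11: |-13|<=|19| out[11]=361, r--
l=0 r=10: |-13|<=|17| out[10]=289, r--
l=0 r=9: |-13|<=|15| out[9]=225, r--
l=0 r=8: |-13|<=|13| out[8]=169, r--
l=0 r=7: |-13|>|10| out[7]=169, l++
l=1 r=7: |-10|<=|10| out[6]=100, r--
l=1 r=6: |-10|>|7| out[5]=100, l++
l=2 r=6: |0|<=|7| out[4]=49, r--
l=2 r=5: |0|<=|6| out[3]=36, r--
l=2 r=4: |0|<=|2| out[2]=4, r--
l=2 r=3: |0|<=|1| out[1]=1, r--
l=2 r=2: |0|<=|0| out[0]=0, r--

[0, 1, 4, 36, 49, 100, 100, 169, 169, 225, 289, 361, 400, 484, 529]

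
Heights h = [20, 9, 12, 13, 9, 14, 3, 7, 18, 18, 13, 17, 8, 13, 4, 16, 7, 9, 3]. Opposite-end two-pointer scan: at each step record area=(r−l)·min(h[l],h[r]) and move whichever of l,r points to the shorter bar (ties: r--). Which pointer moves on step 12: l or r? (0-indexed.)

l=0 r=18: min(20,3)*18=54 best=54 *, r--
l=0 r=17: min(20,9)*17=153 best=153 *, r--
l=0 r=16: min(20,7)*16=112 best=153, r--
l=0 r=15: min(20,16)*15=240 best=240 *, r--
l=0 r=14: min(20,4)*14=56 best=240, r--
l=0 r=13: min(20,13)*13=169 best=240, r--
l=0 r=12: min(20,8)*12=96 best=240, r--
l=0 r=11: min(20,17)*11=187 best=240, r--
l=0 r=10: min(20,13)*10=130 best=240, r--
l=0 r=9: min(20,18)*9=162 best=240, r--
l=0 r=8: min(20,18)*8=144 best=240, r--
l=0 r=7: min(20,7)*7=49 best=240, r--

r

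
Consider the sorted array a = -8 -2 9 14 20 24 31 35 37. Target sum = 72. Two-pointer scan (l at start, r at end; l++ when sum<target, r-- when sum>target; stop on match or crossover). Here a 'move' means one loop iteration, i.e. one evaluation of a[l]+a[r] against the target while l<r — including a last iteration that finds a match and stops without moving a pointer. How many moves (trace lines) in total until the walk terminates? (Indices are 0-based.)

l=0 r=8: -8+37=29 <72, l++
l=1 r=8: -2+37=35 <72, l++
l=2 r=8: 9+37=46 <72, l++
l=3 r=8: 14+37=51 <72, l++
l=4 r=8: 20+37=57 <72, l++
l=5 r=8: 24+37=61 <72, l++
l=6 r=8: 31+37=68 <72, l++
l=7 r=8: 35+37=72, found

8 moves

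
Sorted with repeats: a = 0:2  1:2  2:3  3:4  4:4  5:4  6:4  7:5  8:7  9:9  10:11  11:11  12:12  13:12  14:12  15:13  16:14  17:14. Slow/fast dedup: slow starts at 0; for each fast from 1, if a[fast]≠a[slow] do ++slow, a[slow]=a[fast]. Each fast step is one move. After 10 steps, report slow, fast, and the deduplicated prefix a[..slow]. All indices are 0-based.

slow=6, fast=11, prefix=[2, 3, 4, 5, 7, 9, 11]

slow=0 fast=1: a[fast]=2=a[slow] dup, fast++
slow=0 fast=2: a[fast]=3≠a[slow]=2 write a[1]=3, slow++,fast++
slow=1 fast=3: a[fast]=4≠a[slow]=3 write a[2]=4, slow++,fast++
slow=2 fast=4: a[fast]=4=a[slow] dup, fast++
slow=2 fast=5: a[fast]=4=a[slow] dup, fast++
slow=2 fast=6: a[fast]=4=a[slow] dup, fast++
slow=2 fast=7: a[fast]=5≠a[slow]=4 write a[3]=5, slow++,fast++
slow=3 fast=8: a[fast]=7≠a[slow]=5 write a[4]=7, slow++,fast++
slow=4 fast=9: a[fast]=9≠a[slow]=7 write a[5]=9, slow++,fast++
slow=5 fast=10: a[fast]=11≠a[slow]=9 write a[6]=11, slow++,fast++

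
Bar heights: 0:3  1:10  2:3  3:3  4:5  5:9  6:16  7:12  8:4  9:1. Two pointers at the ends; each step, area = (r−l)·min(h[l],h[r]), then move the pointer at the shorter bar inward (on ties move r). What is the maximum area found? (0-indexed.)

max area = 60

[0,9] min(3,1)*9=9 best=9 * → r--
[0,8] min(3,4)*8=24 best=24 * → l++
[1,8] min(10,4)*7=28 best=28 * → r--
[1,7] min(10,12)*6=60 best=60 * → l++
[2,7] min(3,12)*5=15 best=60 → l++
[3,7] min(3,12)*4=12 best=60 → l++
[4,7] min(5,12)*3=15 best=60 → l++
[5,7] min(9,12)*2=18 best=60 → l++
[6,7] min(16,12)*1=12 best=60 → r--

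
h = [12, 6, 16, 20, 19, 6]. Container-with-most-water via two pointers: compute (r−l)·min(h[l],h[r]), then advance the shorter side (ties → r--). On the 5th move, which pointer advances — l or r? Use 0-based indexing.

r

[0,5] min(12,6)*5=30 best=30 * → r--
[0,4] min(12,19)*4=48 best=48 * → l++
[1,4] min(6,19)*3=18 best=48 → l++
[2,4] min(16,19)*2=32 best=48 → l++
[3,4] min(20,19)*1=19 best=48 → r--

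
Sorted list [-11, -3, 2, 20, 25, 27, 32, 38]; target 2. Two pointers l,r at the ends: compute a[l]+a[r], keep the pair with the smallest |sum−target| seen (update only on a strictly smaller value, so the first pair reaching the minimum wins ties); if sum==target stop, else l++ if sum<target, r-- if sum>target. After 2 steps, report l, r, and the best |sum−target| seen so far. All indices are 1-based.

[1,8] -11+38=27 d=25 * → r--
[1,7] -11+32=21 d=19 * → r--

l=1, r=6, best |Δ|=19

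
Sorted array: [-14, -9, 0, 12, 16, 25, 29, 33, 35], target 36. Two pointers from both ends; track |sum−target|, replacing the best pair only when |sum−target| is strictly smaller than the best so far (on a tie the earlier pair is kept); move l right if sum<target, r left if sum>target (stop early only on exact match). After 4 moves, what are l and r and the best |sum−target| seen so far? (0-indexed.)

l=3, r=7, best |Δ|=1

[0,8] -14+35=21 d=15 * → l++
[1,8] -9+35=26 d=10 * → l++
[2,8] 0+35=35 d=1 * → l++
[3,8] 12+35=47 d=11 → r--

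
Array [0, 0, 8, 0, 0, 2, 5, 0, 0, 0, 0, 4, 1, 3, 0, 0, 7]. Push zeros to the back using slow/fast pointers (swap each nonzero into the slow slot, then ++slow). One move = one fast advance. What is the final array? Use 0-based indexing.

[8, 2, 5, 4, 1, 3, 7, 0, 0, 0, 0, 0, 0, 0, 0, 0, 0]

(s=0,f=0) a[fast]=0 → fast++
(s=0,f=1) a[fast]=0 → fast++
(s=0,f=2) a[fast]=8≠0 swap→a[0]=8 → slow++,fast++
(s=1,f=3) a[fast]=0 → fast++
(s=1,f=4) a[fast]=0 → fast++
(s=1,f=5) a[fast]=2≠0 swap→a[1]=2 → slow++,fast++
(s=2,f=6) a[fast]=5≠0 swap→a[2]=5 → slow++,fast++
(s=3,f=7) a[fast]=0 → fast++
(s=3,f=8) a[fast]=0 → fast++
(s=3,f=9) a[fast]=0 → fast++
(s=3,f=10) a[fast]=0 → fast++
(s=3,f=11) a[fast]=4≠0 swap→a[3]=4 → slow++,fast++
(s=4,f=12) a[fast]=1≠0 swap→a[4]=1 → slow++,fast++
(s=5,f=13) a[fast]=3≠0 swap→a[5]=3 → slow++,fast++
(s=6,f=14) a[fast]=0 → fast++
(s=6,f=15) a[fast]=0 → fast++
(s=6,f=16) a[fast]=7≠0 swap→a[6]=7 → slow++,fast++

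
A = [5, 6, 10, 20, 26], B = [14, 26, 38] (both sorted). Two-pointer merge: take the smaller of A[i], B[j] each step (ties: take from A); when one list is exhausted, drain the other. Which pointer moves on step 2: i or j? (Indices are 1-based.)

i

[i=1,j=1] A[i]=5<=B[j]=14 take 5 → i++
[i=2,j=1] A[i]=6<=B[j]=14 take 6 → i++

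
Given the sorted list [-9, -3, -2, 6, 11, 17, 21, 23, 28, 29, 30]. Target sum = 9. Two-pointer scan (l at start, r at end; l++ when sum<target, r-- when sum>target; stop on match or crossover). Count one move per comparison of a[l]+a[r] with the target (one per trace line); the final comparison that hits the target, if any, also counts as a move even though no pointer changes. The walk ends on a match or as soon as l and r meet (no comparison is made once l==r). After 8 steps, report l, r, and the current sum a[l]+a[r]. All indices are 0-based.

[0,10] -9+30=21 >9 → r--
[0,9] -9+29=20 >9 → r--
[0,8] -9+28=19 >9 → r--
[0,7] -9+23=14 >9 → r--
[0,6] -9+21=12 >9 → r--
[0,5] -9+17=8 <9 → l++
[1,5] -3+17=14 >9 → r--
[1,4] -3+11=8 <9 → l++

l=2, r=4, sum=9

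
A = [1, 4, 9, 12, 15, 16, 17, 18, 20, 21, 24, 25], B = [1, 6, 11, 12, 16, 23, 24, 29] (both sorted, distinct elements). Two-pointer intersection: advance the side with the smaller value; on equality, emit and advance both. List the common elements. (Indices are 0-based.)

[i=0,j=0] 1==1 emit → i++,j++
[i=1,j=1] 4<6 → i++
[i=2,j=1] 9>6 → j++
[i=2,j=2] 9<11 → i++
[i=3,j=2] 12>11 → j++
[i=3,j=3] 12==12 emit → i++,j++
[i=4,j=4] 15<16 → i++
[i=5,j=4] 16==16 emit → i++,j++
[i=6,j=5] 17<23 → i++
[i=7,j=5] 18<23 → i++
[i=8,j=5] 20<23 → i++
[i=9,j=5] 21<23 → i++
[i=10,j=5] 24>23 → j++
[i=10,j=6] 24==24 emit → i++,j++
[i=11,j=7] 25<29 → i++

intersection = [1, 12, 16, 24]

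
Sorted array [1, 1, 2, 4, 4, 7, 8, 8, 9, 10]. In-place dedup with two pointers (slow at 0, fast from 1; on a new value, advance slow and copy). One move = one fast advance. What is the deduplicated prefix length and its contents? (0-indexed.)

length 7; prefix = [1, 2, 4, 7, 8, 9, 10]

(s=0,f=1) a[fast]=1=a[slow] dup → fast++
(s=0,f=2) a[fast]=2≠a[slow]=1 write a[1]=2 → slow++,fast++
(s=1,f=3) a[fast]=4≠a[slow]=2 write a[2]=4 → slow++,fast++
(s=2,f=4) a[fast]=4=a[slow] dup → fast++
(s=2,f=5) a[fast]=7≠a[slow]=4 write a[3]=7 → slow++,fast++
(s=3,f=6) a[fast]=8≠a[slow]=7 write a[4]=8 → slow++,fast++
(s=4,f=7) a[fast]=8=a[slow] dup → fast++
(s=4,f=8) a[fast]=9≠a[slow]=8 write a[5]=9 → slow++,fast++
(s=5,f=9) a[fast]=10≠a[slow]=9 write a[6]=10 → slow++,fast++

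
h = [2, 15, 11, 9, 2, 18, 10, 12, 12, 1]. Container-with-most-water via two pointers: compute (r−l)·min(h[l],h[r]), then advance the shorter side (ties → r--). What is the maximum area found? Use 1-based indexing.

[1,10] min(2,1)*9=9 best=9 * → r--
[1,9] min(2,12)*8=16 best=16 * → l++
[2,9] min(15,12)*7=84 best=84 * → r--
[2,8] min(15,12)*6=72 best=84 → r--
[2,7] min(15,10)*5=50 best=84 → r--
[2,6] min(15,18)*4=60 best=84 → l++
[3,6] min(11,18)*3=33 best=84 → l++
[4,6] min(9,18)*2=18 best=84 → l++
[5,6] min(2,18)*1=2 best=84 → l++

max area = 84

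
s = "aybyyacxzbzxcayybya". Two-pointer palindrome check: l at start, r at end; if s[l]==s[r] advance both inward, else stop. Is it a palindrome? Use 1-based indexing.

palindrome

[1,19] 'a'=='a' → l++,r--
[2,18] 'y'=='y' → l++,r--
[3,17] 'b'=='b' → l++,r--
[4,16] 'y'=='y' → l++,r--
[5,15] 'y'=='y' → l++,r--
[6,14] 'a'=='a' → l++,r--
[7,13] 'c'=='c' → l++,r--
[8,12] 'x'=='x' → l++,r--
[9,11] 'z'=='z' → l++,r--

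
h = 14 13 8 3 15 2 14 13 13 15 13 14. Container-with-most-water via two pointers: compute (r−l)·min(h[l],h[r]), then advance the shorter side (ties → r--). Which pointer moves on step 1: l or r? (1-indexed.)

r

[1,12] min(14,14)*11=154 best=154 * → r--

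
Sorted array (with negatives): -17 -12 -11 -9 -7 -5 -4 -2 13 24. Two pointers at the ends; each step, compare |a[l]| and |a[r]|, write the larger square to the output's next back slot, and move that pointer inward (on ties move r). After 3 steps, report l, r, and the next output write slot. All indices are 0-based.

l=1, r=7, next write slot=6

l=0 r=9: |-17|<=|24| out[9]=576, r--
l=0 r=8: |-17|>|13| out[8]=289, l++
l=1 r=8: |-12|<=|13| out[7]=169, r--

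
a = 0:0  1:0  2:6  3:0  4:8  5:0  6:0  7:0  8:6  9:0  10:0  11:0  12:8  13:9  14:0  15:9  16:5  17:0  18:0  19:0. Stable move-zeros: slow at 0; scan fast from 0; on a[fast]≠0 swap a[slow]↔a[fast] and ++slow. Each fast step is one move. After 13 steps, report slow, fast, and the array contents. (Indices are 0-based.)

slow=4, fast=13, a=[6, 8, 6, 8, 0, 0, 0, 0, 0, 0, 0, 0, 0, 9, 0, 9, 5, 0, 0, 0]

(s=0,f=0) a[fast]=0 → fast++
(s=0,f=1) a[fast]=0 → fast++
(s=0,f=2) a[fast]=6≠0 swap→a[0]=6 → slow++,fast++
(s=1,f=3) a[fast]=0 → fast++
(s=1,f=4) a[fast]=8≠0 swap→a[1]=8 → slow++,fast++
(s=2,f=5) a[fast]=0 → fast++
(s=2,f=6) a[fast]=0 → fast++
(s=2,f=7) a[fast]=0 → fast++
(s=2,f=8) a[fast]=6≠0 swap→a[2]=6 → slow++,fast++
(s=3,f=9) a[fast]=0 → fast++
(s=3,f=10) a[fast]=0 → fast++
(s=3,f=11) a[fast]=0 → fast++
(s=3,f=12) a[fast]=8≠0 swap→a[3]=8 → slow++,fast++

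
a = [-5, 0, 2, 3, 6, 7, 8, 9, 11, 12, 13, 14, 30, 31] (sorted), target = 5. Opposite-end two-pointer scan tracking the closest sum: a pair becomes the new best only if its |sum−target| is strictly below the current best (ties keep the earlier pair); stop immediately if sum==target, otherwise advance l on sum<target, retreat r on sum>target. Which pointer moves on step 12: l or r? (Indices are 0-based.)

l=0 r=13: -5+31=26 d=21 *, r--
l=0 r=12: -5+30=25 d=20 *, r--
l=0 r=11: -5+14=9 d=4 *, r--
l=0 r=10: -5+13=8 d=3 *, r--
l=0 r=9: -5+12=7 d=2 *, r--
l=0 r=8: -5+11=6 d=1 *, r--
l=0 r=7: -5+9=4 d=1, l++
l=1 r=7: 0+9=9 d=4, r--
l=1 r=6: 0+8=8 d=3, r--
l=1 r=5: 0+7=7 d=2, r--
l=1 r=4: 0+6=6 d=1, r--
l=1 r=3: 0+3=3 d=2, l++

l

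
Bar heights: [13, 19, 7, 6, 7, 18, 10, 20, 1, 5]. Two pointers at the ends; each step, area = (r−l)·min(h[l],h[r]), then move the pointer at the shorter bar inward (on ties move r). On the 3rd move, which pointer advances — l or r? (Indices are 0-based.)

[0,9] min(13,5)*9=45 best=45 * → r--
[0,8] min(13,1)*8=8 best=45 → r--
[0,7] min(13,20)*7=91 best=91 * → l++

l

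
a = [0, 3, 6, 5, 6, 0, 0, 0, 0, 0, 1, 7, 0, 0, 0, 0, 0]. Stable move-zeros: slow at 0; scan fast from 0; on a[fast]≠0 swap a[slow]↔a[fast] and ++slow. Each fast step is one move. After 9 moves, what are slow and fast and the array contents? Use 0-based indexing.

slow=4, fast=9, a=[3, 6, 5, 6, 0, 0, 0, 0, 0, 0, 1, 7, 0, 0, 0, 0, 0]

slow=0 fast=0: a[fast]=0, fast++
slow=0 fast=1: a[fast]=3≠0 swap→a[0]=3, slow++,fast++
slow=1 fast=2: a[fast]=6≠0 swap→a[1]=6, slow++,fast++
slow=2 fast=3: a[fast]=5≠0 swap→a[2]=5, slow++,fast++
slow=3 fast=4: a[fast]=6≠0 swap→a[3]=6, slow++,fast++
slow=4 fast=5: a[fast]=0, fast++
slow=4 fast=6: a[fast]=0, fast++
slow=4 fast=7: a[fast]=0, fast++
slow=4 fast=8: a[fast]=0, fast++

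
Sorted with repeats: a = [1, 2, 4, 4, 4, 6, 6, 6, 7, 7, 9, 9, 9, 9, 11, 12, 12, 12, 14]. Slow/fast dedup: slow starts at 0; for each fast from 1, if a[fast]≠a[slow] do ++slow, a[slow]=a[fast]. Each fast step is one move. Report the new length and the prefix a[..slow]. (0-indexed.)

length 9; prefix = [1, 2, 4, 6, 7, 9, 11, 12, 14]

slow=0 fast=1: a[fast]=2≠a[slow]=1 write a[1]=2, slow++,fast++
slow=1 fast=2: a[fast]=4≠a[slow]=2 write a[2]=4, slow++,fast++
slow=2 fast=3: a[fast]=4=a[slow] dup, fast++
slow=2 fast=4: a[fast]=4=a[slow] dup, fast++
slow=2 fast=5: a[fast]=6≠a[slow]=4 write a[3]=6, slow++,fast++
slow=3 fast=6: a[fast]=6=a[slow] dup, fast++
slow=3 fast=7: a[fast]=6=a[slow] dup, fast++
slow=3 fast=8: a[fast]=7≠a[slow]=6 write a[4]=7, slow++,fast++
slow=4 fast=9: a[fast]=7=a[slow] dup, fast++
slow=4 fast=10: a[fast]=9≠a[slow]=7 write a[5]=9, slow++,fast++
slow=5 fast=11: a[fast]=9=a[slow] dup, fast++
slow=5 fast=12: a[fast]=9=a[slow] dup, fast++
slow=5 fast=13: a[fast]=9=a[slow] dup, fast++
slow=5 fast=14: a[fast]=11≠a[slow]=9 write a[6]=11, slow++,fast++
slow=6 fast=15: a[fast]=12≠a[slow]=11 write a[7]=12, slow++,fast++
slow=7 fast=16: a[fast]=12=a[slow] dup, fast++
slow=7 fast=17: a[fast]=12=a[slow] dup, fast++
slow=7 fast=18: a[fast]=14≠a[slow]=12 write a[8]=14, slow++,fast++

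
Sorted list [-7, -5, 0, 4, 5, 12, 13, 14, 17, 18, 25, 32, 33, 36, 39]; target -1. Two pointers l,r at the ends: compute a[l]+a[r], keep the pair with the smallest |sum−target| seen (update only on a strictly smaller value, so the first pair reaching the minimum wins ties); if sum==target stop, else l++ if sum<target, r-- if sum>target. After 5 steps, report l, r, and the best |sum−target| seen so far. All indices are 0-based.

[0,14] -7+39=32 d=33 * → r--
[0,13] -7+36=29 d=30 * → r--
[0,12] -7+33=26 d=27 * → r--
[0,11] -7+32=25 d=26 * → r--
[0,10] -7+25=18 d=19 * → r--

l=0, r=9, best |Δ|=19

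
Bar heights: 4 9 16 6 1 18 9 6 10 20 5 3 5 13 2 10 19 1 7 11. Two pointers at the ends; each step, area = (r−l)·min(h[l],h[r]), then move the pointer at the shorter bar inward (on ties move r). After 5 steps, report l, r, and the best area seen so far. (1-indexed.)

l=3, r=17, best area=187

[1,20] min(4,11)*19=76 best=76 * → l++
[2,20] min(9,11)*18=162 best=162 * → l++
[3,20] min(16,11)*17=187 best=187 * → r--
[3,19] min(16,7)*16=112 best=187 → r--
[3,18] min(16,1)*15=15 best=187 → r--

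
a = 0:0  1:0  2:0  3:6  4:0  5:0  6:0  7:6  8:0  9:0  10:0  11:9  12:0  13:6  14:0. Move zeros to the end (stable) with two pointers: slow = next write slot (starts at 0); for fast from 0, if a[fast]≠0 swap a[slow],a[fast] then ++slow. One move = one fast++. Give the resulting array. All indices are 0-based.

(s=0,f=0) a[fast]=0 → fast++
(s=0,f=1) a[fast]=0 → fast++
(s=0,f=2) a[fast]=0 → fast++
(s=0,f=3) a[fast]=6≠0 swap→a[0]=6 → slow++,fast++
(s=1,f=4) a[fast]=0 → fast++
(s=1,f=5) a[fast]=0 → fast++
(s=1,f=6) a[fast]=0 → fast++
(s=1,f=7) a[fast]=6≠0 swap→a[1]=6 → slow++,fast++
(s=2,f=8) a[fast]=0 → fast++
(s=2,f=9) a[fast]=0 → fast++
(s=2,f=10) a[fast]=0 → fast++
(s=2,f=11) a[fast]=9≠0 swap→a[2]=9 → slow++,fast++
(s=3,f=12) a[fast]=0 → fast++
(s=3,f=13) a[fast]=6≠0 swap→a[3]=6 → slow++,fast++
(s=4,f=14) a[fast]=0 → fast++

[6, 6, 9, 6, 0, 0, 0, 0, 0, 0, 0, 0, 0, 0, 0]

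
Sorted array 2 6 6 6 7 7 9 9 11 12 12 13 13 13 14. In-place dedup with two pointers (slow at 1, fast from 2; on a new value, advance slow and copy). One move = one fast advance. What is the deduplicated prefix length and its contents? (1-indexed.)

(s=1,f=2) a[fast]=6≠a[slow]=2 write a[2]=6 → slow++,fast++
(s=2,f=3) a[fast]=6=a[slow] dup → fast++
(s=2,f=4) a[fast]=6=a[slow] dup → fast++
(s=2,f=5) a[fast]=7≠a[slow]=6 write a[3]=7 → slow++,fast++
(s=3,f=6) a[fast]=7=a[slow] dup → fast++
(s=3,f=7) a[fast]=9≠a[slow]=7 write a[4]=9 → slow++,fast++
(s=4,f=8) a[fast]=9=a[slow] dup → fast++
(s=4,f=9) a[fast]=11≠a[slow]=9 write a[5]=11 → slow++,fast++
(s=5,f=10) a[fast]=12≠a[slow]=11 write a[6]=12 → slow++,fast++
(s=6,f=11) a[fast]=12=a[slow] dup → fast++
(s=6,f=12) a[fast]=13≠a[slow]=12 write a[7]=13 → slow++,fast++
(s=7,f=13) a[fast]=13=a[slow] dup → fast++
(s=7,f=14) a[fast]=13=a[slow] dup → fast++
(s=7,f=15) a[fast]=14≠a[slow]=13 write a[8]=14 → slow++,fast++

length 8; prefix = [2, 6, 7, 9, 11, 12, 13, 14]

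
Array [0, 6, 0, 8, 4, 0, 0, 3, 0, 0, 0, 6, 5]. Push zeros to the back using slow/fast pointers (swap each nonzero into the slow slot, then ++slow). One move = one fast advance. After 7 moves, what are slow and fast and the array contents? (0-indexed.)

slow=0 fast=0: a[fast]=0, fast++
slow=0 fast=1: a[fast]=6≠0 swap→a[0]=6, slow++,fast++
slow=1 fast=2: a[fast]=0, fast++
slow=1 fast=3: a[fast]=8≠0 swap→a[1]=8, slow++,fast++
slow=2 fast=4: a[fast]=4≠0 swap→a[2]=4, slow++,fast++
slow=3 fast=5: a[fast]=0, fast++
slow=3 fast=6: a[fast]=0, fast++

slow=3, fast=7, a=[6, 8, 4, 0, 0, 0, 0, 3, 0, 0, 0, 6, 5]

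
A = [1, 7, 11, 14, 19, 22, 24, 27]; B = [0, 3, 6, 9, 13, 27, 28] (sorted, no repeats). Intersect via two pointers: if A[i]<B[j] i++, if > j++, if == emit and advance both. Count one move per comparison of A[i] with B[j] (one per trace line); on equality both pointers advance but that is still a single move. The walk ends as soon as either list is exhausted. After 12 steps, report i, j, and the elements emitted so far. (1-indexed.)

[i=1,j=1] 1>0 → j++
[i=1,j=2] 1<3 → i++
[i=2,j=2] 7>3 → j++
[i=2,j=3] 7>6 → j++
[i=2,j=4] 7<9 → i++
[i=3,j=4] 11>9 → j++
[i=3,j=5] 11<13 → i++
[i=4,j=5] 14>13 → j++
[i=4,j=6] 14<27 → i++
[i=5,j=6] 19<27 → i++
[i=6,j=6] 22<27 → i++
[i=7,j=6] 24<27 → i++

i=8, j=6, emitted=[]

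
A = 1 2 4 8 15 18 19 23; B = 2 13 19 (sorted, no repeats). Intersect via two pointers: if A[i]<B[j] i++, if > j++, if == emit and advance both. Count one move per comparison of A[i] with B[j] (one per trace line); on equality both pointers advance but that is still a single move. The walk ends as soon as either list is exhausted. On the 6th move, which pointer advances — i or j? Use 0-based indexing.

i=0 j=0: 1<2, i++
i=1 j=0: 2==2 emit, i++,j++
i=2 j=1: 4<13, i++
i=3 j=1: 8<13, i++
i=4 j=1: 15>13, j++
i=4 j=2: 15<19, i++

i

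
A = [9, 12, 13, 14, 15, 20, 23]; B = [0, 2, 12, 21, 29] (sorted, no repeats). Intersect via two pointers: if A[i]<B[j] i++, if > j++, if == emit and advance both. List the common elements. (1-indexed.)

i=1 j=1: 9>0, j++
i=1 j=2: 9>2, j++
i=1 j=3: 9<12, i++
i=2 j=3: 12==12 emit, i++,j++
i=3 j=4: 13<21, i++
i=4 j=4: 14<21, i++
i=5 j=4: 15<21, i++
i=6 j=4: 20<21, i++
i=7 j=4: 23>21, j++
i=7 j=5: 23<29, i++

intersection = [12]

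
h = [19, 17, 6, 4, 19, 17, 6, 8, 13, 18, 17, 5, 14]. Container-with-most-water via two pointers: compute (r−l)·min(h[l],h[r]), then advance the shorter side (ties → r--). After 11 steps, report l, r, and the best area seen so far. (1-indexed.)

[1,13] min(19,14)*12=168 best=168 * → r--
[1,12] min(19,5)*11=55 best=168 → r--
[1,11] min(19,17)*10=170 best=170 * → r--
[1,10] min(19,18)*9=162 best=170 → r--
[1,9] min(19,13)*8=104 best=170 → r--
[1,8] min(19,8)*7=56 best=170 → r--
[1,7] min(19,6)*6=36 best=170 → r--
[1,6] min(19,17)*5=85 best=170 → r--
[1,5] min(19,19)*4=76 best=170 → r--
[1,4] min(19,4)*3=12 best=170 → r--
[1,3] min(19,6)*2=12 best=170 → r--

l=1, r=2, best area=170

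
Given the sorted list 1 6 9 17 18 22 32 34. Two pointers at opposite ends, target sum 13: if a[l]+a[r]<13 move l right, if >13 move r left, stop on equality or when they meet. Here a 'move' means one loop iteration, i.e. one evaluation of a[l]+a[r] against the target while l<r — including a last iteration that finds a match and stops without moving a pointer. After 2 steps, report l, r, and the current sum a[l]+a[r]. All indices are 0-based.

l=0, r=5, sum=23

[0,7] 1+34=35 >13 → r--
[0,6] 1+32=33 >13 → r--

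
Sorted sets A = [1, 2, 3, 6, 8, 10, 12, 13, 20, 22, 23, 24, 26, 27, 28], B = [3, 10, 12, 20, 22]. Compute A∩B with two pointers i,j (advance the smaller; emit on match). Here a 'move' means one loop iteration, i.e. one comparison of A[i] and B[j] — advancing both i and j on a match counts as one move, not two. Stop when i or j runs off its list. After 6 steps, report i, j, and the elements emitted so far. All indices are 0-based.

i=6, j=2, emitted=[3, 10]

[i=0,j=0] 1<3 → i++
[i=1,j=0] 2<3 → i++
[i=2,j=0] 3==3 emit → i++,j++
[i=3,j=1] 6<10 → i++
[i=4,j=1] 8<10 → i++
[i=5,j=1] 10==10 emit → i++,j++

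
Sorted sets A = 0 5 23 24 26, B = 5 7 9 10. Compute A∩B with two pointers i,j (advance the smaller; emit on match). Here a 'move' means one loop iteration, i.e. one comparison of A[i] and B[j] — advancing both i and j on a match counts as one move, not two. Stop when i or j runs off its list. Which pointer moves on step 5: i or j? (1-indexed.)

[i=1,j=1] 0<5 → i++
[i=2,j=1] 5==5 emit → i++,j++
[i=3,j=2] 23>7 → j++
[i=3,j=3] 23>9 → j++
[i=3,j=4] 23>10 → j++

j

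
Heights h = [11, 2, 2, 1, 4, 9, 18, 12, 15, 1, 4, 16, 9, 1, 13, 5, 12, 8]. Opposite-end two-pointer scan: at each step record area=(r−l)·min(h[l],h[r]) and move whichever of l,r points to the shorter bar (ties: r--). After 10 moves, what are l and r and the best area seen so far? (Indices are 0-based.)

l=6, r=13, best area=176

l=0 r=17: min(11,8)*17=136 best=136 *, r--
l=0 r=16: min(11,12)*16=176 best=176 *, l++
l=1 r=16: min(2,12)*15=30 best=176, l++
l=2 r=16: min(2,12)*14=28 best=176, l++
l=3 r=16: min(1,12)*13=13 best=176, l++
l=4 r=16: min(4,12)*12=48 best=176, l++
l=5 r=16: min(9,12)*11=99 best=176, l++
l=6 r=16: min(18,12)*10=120 best=176, r--
l=6 r=15: min(18,5)*9=45 best=176, r--
l=6 r=14: min(18,13)*8=104 best=176, r--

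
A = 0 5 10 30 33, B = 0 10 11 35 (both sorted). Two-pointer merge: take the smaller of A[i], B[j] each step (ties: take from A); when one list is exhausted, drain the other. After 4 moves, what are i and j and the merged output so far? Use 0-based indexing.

i=3, j=1, merged so far=[0, 0, 5, 10]

i=0 j=0: A[i]=0<=B[j]=0 take 0, i++
i=1 j=0: A[i]=5>B[j]=0 take 0, j++
i=1 j=1: A[i]=5<=B[j]=10 take 5, i++
i=2 j=1: A[i]=10<=B[j]=10 take 10, i++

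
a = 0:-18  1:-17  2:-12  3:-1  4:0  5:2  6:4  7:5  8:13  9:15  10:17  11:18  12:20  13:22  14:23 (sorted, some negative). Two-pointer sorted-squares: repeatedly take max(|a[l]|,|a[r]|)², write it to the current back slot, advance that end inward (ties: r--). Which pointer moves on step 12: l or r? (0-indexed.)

r

l=0 r=14: |-18|<=|23| out[14]=529, r--
l=0 r=13: |-18|<=|22| out[13]=484, r--
l=0 r=12: |-18|<=|20| out[12]=400, r--
l=0 r=11: |-18|<=|18| out[11]=324, r--
l=0 r=10: |-18|>|17| out[10]=324, l++
l=1 r=10: |-17|<=|17| out[9]=289, r--
l=1 r=9: |-17|>|15| out[8]=289, l++
l=2 r=9: |-12|<=|15| out[7]=225, r--
l=2 r=8: |-12|<=|13| out[6]=169, r--
l=2 r=7: |-12|>|5| out[5]=144, l++
l=3 r=7: |-1|<=|5| out[4]=25, r--
l=3 r=6: |-1|<=|4| out[3]=16, r--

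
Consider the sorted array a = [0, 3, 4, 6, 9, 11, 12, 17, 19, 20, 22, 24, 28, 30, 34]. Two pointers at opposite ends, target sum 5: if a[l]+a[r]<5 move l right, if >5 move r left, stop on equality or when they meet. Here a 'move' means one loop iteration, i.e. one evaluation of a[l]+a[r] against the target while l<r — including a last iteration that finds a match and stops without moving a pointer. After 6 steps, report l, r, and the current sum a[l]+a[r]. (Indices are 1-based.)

l=1, r=9, sum=19

[1,15] 0+34=34 >5 → r--
[1,14] 0+30=30 >5 → r--
[1,13] 0+28=28 >5 → r--
[1,12] 0+24=24 >5 → r--
[1,11] 0+22=22 >5 → r--
[1,10] 0+20=20 >5 → r--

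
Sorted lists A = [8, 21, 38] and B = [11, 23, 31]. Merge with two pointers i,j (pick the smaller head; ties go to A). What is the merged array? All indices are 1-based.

[8, 11, 21, 23, 31, 38]

[i=1,j=1] A[i]=8<=B[j]=11 take 8 → i++
[i=2,j=1] A[i]=21>B[j]=11 take 11 → j++
[i=2,j=2] A[i]=21<=B[j]=23 take 21 → i++
[i=3,j=2] A[i]=38>B[j]=23 take 23 → j++
[i=3,j=3] A[i]=38>B[j]=31 take 31 → j++
[i=3,j=4] B done, take A[i]=38 → i++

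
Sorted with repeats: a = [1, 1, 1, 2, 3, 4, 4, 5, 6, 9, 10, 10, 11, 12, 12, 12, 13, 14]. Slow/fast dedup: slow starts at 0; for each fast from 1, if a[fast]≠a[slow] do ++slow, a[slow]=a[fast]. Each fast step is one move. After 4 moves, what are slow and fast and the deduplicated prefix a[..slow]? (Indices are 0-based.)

slow=2, fast=5, prefix=[1, 2, 3]

(s=0,f=1) a[fast]=1=a[slow] dup → fast++
(s=0,f=2) a[fast]=1=a[slow] dup → fast++
(s=0,f=3) a[fast]=2≠a[slow]=1 write a[1]=2 → slow++,fast++
(s=1,f=4) a[fast]=3≠a[slow]=2 write a[2]=3 → slow++,fast++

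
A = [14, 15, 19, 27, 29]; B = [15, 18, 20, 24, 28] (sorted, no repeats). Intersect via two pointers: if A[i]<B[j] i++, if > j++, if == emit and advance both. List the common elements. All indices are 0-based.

intersection = [15]

[i=0,j=0] 14<15 → i++
[i=1,j=0] 15==15 emit → i++,j++
[i=2,j=1] 19>18 → j++
[i=2,j=2] 19<20 → i++
[i=3,j=2] 27>20 → j++
[i=3,j=3] 27>24 → j++
[i=3,j=4] 27<28 → i++
[i=4,j=4] 29>28 → j++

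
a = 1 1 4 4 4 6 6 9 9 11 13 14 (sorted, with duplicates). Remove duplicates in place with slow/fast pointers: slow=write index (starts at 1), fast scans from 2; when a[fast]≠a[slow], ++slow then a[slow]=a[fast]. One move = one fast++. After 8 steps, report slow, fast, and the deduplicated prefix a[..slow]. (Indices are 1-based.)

slow=4, fast=10, prefix=[1, 4, 6, 9]

slow=1 fast=2: a[fast]=1=a[slow] dup, fast++
slow=1 fast=3: a[fast]=4≠a[slow]=1 write a[2]=4, slow++,fast++
slow=2 fast=4: a[fast]=4=a[slow] dup, fast++
slow=2 fast=5: a[fast]=4=a[slow] dup, fast++
slow=2 fast=6: a[fast]=6≠a[slow]=4 write a[3]=6, slow++,fast++
slow=3 fast=7: a[fast]=6=a[slow] dup, fast++
slow=3 fast=8: a[fast]=9≠a[slow]=6 write a[4]=9, slow++,fast++
slow=4 fast=9: a[fast]=9=a[slow] dup, fast++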